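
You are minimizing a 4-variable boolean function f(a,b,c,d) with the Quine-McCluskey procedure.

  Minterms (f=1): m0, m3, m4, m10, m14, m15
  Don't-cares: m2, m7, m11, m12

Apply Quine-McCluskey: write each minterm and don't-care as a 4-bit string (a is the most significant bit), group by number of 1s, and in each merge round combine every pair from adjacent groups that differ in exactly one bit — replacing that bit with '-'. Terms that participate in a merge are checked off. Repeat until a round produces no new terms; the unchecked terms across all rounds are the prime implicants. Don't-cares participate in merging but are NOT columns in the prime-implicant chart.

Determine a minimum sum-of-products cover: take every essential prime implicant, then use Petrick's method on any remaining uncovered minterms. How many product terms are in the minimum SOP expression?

size-2^0 implicants → 0000(✓)  0010(✓)  0011(✓)  0100(✓)  0111(✓)  1010(✓)  1011(✓)  1100(✓)  1110(✓)  1111(✓)
size-2^1 implicants → -010(✓)  -011(✓)  -100  -111(✓)  0-00  0-11(✓)  00-0  001-(✓)  1-10(✓)  1-11(✓)  101-(✓)  11-0  111-(✓)
size-2^2 implicants → --11  -01-  1-1-
Unchecked terms (primes): --11, -01-, -100, 0-00, 00-0, 1-1-, 11-0
Minterm coverage:
  m0 ⊆ 0-00,00-0
  m3 ⊆ --11,-01-
  m4 ⊆ -100,0-00
  m10 ⊆ -01-,1-1-
  m14 ⊆ 1-1-,11-0
  m15 ⊆ --11,1-1-
(no essential prime implicants)
Petrick residual → --11, 0-00, 1-1-
Cover = cd + a'c'd' + ac  |cover|=3

3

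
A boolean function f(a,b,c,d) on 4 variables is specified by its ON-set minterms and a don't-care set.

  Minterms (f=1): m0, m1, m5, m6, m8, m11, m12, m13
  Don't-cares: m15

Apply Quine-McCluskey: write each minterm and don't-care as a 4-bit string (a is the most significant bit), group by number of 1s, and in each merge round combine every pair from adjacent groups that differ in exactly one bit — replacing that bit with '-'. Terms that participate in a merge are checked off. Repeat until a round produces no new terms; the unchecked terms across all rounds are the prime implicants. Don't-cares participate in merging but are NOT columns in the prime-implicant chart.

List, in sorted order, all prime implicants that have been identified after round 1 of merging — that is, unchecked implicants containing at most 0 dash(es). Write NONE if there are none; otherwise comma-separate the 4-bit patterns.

Round 0: 0000✓ 0001✓ 0101✓ 0110 1000✓ 1011✓ 1100✓ 1101✓ 1111✓
Round 1: -000 -101 0-01 000- 1-00 1-11 11-1 110-
PIs = {-000, -101, 0-01, 000-, 0110, 1-00, 1-11, 11-1, 110-}

0110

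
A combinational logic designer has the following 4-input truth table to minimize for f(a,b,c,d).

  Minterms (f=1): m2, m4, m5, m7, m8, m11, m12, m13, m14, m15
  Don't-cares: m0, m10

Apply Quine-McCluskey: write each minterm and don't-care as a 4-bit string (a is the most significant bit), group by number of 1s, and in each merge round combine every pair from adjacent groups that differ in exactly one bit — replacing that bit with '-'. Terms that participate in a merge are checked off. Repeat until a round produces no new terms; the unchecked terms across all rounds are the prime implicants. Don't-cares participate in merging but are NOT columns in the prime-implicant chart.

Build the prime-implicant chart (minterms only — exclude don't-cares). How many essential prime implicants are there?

[col 0] 0000*, 0010*, 0100*, 0101*, 0111*, 1000*, 1010*, 1011*, 1100*, 1101*, 1110*, 1111*
[col 1] -000*, -010*, -100*, -101*, -111*, 0-00*, 00-0*, 01-1*, 010-*, 1-00*, 1-10*, 1-11*, 10-0*, 101-*, 11-0*, 11-1*, 110-*, 111-*
[col 2] --00, -0-0, -1-1, -10-, 1--0, 1-1-, 11--
Prime implicants: --00, -0-0, -1-1, -10-, 1--0, 1-1-, 11--
PI chart (minterm → PIs covering it):
  2 | -0-0  (sole → essential)
  4 | --00,-10-
  5 | -1-1,-10-
  7 | -1-1  (sole → essential)
  8 | --00,-0-0,1--0
  11 | 1-1-  (sole → essential)
  12 | --00,-10-,1--0,11--
  13 | -1-1,-10-,11--
  14 | 1--0,1-1-,11--
  15 | -1-1,1-1-,11--
Essential prime implicants: -0-0, -1-1, 1-1-

3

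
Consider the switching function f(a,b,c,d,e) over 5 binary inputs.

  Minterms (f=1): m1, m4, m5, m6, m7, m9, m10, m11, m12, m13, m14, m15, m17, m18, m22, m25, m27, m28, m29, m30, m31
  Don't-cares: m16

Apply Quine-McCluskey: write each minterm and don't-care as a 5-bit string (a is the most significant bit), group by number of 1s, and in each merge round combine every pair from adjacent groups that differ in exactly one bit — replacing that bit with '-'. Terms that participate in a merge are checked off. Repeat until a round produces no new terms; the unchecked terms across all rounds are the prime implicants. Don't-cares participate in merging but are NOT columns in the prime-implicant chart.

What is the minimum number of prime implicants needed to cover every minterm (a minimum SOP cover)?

6

Round 0: 00001✓ 00100✓ 00101✓ 00110✓ 00111✓ 01001✓ 01010✓ 01011✓ 01100✓ 01101✓ 01110✓ 01111✓ 10000✓ 10001✓ 10010✓ 10110✓ 11001✓ 11011✓ 11100✓ 11101✓ 11110✓ 11111✓
Round 1: -0001✓ -0110✓ -1001✓ -1011✓ -1100✓ -1101✓ -1110✓ -1111✓ 0-001✓ 0-100✓ 0-101✓ 0-110✓ 0-111✓ 00-01✓ 001-0✓ 001-1✓ 0010-✓ 0011-✓ 01-01✓ 01-10✓ 01-11✓ 010-1✓ 0101-✓ 011-0✓ 011-1✓ 0110-✓ 0111-✓ 1-001✓ 1-110✓ 10-10 100-0 1000- 11-01✓ 11-11✓ 110-1✓ 111-0✓ 111-1✓ 1110-✓ 1111-✓
Round 2: --001 --110 -1-01✓ -1-11✓ -10-1✓ -11-0✓ -11-1✓ -110-✓ -111-✓ 0--01 0-1-0✓ 0-1-1✓ 0-10-✓ 0-11-✓ 001--✓ 01--1✓ 01-1- 011--✓ 11--1✓ 111--✓
Round 3: -1--1 -11-- 0-1--
PIs = {--001, --110, -1--1, -11--, 0--01, 0-1--, 01-1-, 10-10, 100-0, 1000-}
Coverage chart:
  m1: --001,0--01
  m4: 0-1-- ←essential
  m5: 0--01,0-1--
  m6: --110,0-1--
  m7: 0-1-- ←essential
  m9: --001,-1--1,0--01
  m10: 01-1- ←essential
  m11: -1--1,01-1-
  m12: -11--,0-1--
  m13: -1--1,-11--,0--01,0-1--
  m14: --110,-11--,0-1--,01-1-
  m15: -1--1,-11--,0-1--,01-1-
  m17: --001,1000-
  m18: 10-10,100-0
  m22: --110,10-10
  m25: --001,-1--1
  m27: -1--1 ←essential
  m28: -11-- ←essential
  m29: -1--1,-11--
  m30: --110,-11--
  m31: -1--1,-11--
Essential: -1--1, -11--, 0-1--, 01-1-
Petrick residual → --001, 10-10
Min cover (6 terms): c'd'e + be + bc + a'c + a'bd + ab'de'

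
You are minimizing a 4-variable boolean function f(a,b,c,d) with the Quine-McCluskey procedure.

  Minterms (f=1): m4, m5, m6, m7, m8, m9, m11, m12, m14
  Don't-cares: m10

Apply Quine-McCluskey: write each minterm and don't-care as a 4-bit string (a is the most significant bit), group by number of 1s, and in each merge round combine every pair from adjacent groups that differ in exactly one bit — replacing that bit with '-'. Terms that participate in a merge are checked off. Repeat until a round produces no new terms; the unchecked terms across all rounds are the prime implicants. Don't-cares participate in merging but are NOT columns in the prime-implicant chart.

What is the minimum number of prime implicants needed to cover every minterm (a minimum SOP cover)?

3

Round 0: 0100✓ 0101✓ 0110✓ 0111✓ 1000✓ 1001✓ 1010✓ 1011✓ 1100✓ 1110✓
Round 1: -100✓ -110✓ 01-0✓ 01-1✓ 010-✓ 011-✓ 1-00✓ 1-10✓ 10-0✓ 10-1✓ 100-✓ 101-✓ 11-0✓
Round 2: -1-0 01-- 1--0 10--
PIs = {-1-0, 01--, 1--0, 10--}
Coverage chart:
  m4: -1-0,01--
  m5: 01-- ←essential
  m6: -1-0,01--
  m7: 01-- ←essential
  m8: 1--0,10--
  m9: 10-- ←essential
  m11: 10-- ←essential
  m12: -1-0,1--0
  m14: -1-0,1--0
Essential: 01--, 10--
Petrick residual → -1-0
Min cover (3 terms): bd' + a'b + ab'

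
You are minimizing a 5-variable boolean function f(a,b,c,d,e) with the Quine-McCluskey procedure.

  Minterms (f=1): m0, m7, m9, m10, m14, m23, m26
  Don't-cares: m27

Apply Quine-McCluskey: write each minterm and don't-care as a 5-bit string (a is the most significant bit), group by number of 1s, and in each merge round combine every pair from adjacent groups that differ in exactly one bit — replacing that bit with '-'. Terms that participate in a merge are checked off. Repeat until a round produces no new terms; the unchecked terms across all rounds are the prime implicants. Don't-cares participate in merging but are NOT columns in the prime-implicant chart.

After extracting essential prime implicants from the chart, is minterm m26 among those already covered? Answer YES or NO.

NO

Round 0: 00000 00111✓ 01001 01010✓ 01110✓ 10111✓ 11010✓ 11011✓
Round 1: -0111 -1010 01-10 1101-
PIs = {-0111, -1010, 00000, 01-10, 01001, 1101-}
Coverage chart:
  m0: 00000 ←essential
  m7: -0111 ←essential
  m9: 01001 ←essential
  m10: -1010,01-10
  m14: 01-10 ←essential
  m23: -0111 ←essential
  m26: -1010,1101-
Essential: -0111, 00000, 01-10, 01001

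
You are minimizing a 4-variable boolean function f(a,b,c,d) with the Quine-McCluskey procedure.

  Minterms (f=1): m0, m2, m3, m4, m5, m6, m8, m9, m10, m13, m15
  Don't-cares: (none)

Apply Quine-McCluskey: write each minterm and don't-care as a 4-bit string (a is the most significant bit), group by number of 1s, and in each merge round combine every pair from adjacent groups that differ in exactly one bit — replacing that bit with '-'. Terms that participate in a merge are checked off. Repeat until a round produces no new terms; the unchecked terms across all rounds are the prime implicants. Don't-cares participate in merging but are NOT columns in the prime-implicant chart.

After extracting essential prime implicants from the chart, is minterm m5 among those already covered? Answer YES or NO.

NO

Round 0: 0000✓ 0010✓ 0011✓ 0100✓ 0101✓ 0110✓ 1000✓ 1001✓ 1010✓ 1101✓ 1111✓
Round 1: -000✓ -010✓ -101 0-00✓ 0-10✓ 00-0✓ 001- 01-0✓ 010- 1-01 10-0✓ 100- 11-1
Round 2: -0-0 0--0
PIs = {-0-0, -101, 0--0, 001-, 010-, 1-01, 100-, 11-1}
Coverage chart:
  m0: -0-0,0--0
  m2: -0-0,0--0,001-
  m3: 001- ←essential
  m4: 0--0,010-
  m5: -101,010-
  m6: 0--0 ←essential
  m8: -0-0,100-
  m9: 1-01,100-
  m10: -0-0 ←essential
  m13: -101,1-01,11-1
  m15: 11-1 ←essential
Essential: -0-0, 0--0, 001-, 11-1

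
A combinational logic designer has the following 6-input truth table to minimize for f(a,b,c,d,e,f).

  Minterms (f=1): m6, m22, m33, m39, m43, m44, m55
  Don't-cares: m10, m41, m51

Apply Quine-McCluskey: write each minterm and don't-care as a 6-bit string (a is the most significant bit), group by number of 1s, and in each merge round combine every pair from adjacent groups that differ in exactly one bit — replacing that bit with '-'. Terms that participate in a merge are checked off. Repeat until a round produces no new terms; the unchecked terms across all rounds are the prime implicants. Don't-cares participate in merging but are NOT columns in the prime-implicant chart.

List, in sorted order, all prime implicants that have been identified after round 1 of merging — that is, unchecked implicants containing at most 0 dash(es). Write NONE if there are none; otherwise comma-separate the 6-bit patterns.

001010, 101100

Round 0: 000110✓ 001010 010110✓ 100001✓ 100111✓ 101001✓ 101011✓ 101100 110011✓ 110111✓
Round 1: 0-0110 1-0111 10-001 1010-1 110-11
PIs = {0-0110, 001010, 1-0111, 10-001, 1010-1, 101100, 110-11}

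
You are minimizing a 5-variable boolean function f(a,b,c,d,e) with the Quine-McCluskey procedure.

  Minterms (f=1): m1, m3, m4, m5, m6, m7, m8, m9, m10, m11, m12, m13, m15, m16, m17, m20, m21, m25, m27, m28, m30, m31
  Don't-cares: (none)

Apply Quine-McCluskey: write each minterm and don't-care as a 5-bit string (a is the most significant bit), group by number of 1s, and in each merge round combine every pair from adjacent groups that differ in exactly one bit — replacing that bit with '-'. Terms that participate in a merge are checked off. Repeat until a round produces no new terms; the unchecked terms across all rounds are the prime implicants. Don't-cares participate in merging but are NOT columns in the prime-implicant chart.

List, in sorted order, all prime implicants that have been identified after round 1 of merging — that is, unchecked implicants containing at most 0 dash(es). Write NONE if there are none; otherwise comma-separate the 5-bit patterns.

NONE

size-2^0 implicants → 00001(✓)  00011(✓)  00100(✓)  00101(✓)  00110(✓)  00111(✓)  01000(✓)  01001(✓)  01010(✓)  01011(✓)  01100(✓)  01101(✓)  01111(✓)  10000(✓)  10001(✓)  10100(✓)  10101(✓)  11001(✓)  11011(✓)  11100(✓)  11110(✓)  11111(✓)
size-2^1 implicants → -0001(✓)  -0100(✓)  -0101(✓)  -1001(✓)  -1011(✓)  -1100(✓)  -1111(✓)  0-001(✓)  0-011(✓)  0-100(✓)  0-101(✓)  0-111(✓)  00-01(✓)  00-11(✓)  000-1(✓)  001-0(✓)  001-1(✓)  0010-(✓)  0011-(✓)  01-00(✓)  01-01(✓)  01-11(✓)  010-0(✓)  010-1(✓)  0100-(✓)  0101-(✓)  011-1(✓)  0110-(✓)  1-001(✓)  1-100(✓)  10-00(✓)  10-01(✓)  1000-(✓)  1010-(✓)  11-11(✓)  110-1(✓)  111-0  1111-
size-2^2 implicants → --001  --100  -0-01  -010-  -1-11  -10-1  0--01(✓)  0--11(✓)  0-0-1(✓)  0-1-1(✓)  0-10-  00--1(✓)  001--  01--1(✓)  01-0-  010--  10-0-
size-2^3 implicants → 0---1
Unchecked terms (primes): --001, --100, -0-01, -010-, -1-11, -10-1, 0---1, 0-10-, 001--, 01-0-, 010--, 10-0-, 111-0, 1111-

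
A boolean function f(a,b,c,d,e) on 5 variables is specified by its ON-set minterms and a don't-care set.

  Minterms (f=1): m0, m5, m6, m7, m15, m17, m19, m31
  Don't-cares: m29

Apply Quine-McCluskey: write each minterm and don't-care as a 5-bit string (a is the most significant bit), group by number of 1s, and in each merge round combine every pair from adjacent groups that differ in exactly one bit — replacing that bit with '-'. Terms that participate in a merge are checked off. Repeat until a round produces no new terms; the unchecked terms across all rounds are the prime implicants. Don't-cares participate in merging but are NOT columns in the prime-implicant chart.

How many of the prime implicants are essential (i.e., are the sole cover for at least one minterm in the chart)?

4

[col 0] 00000, 00101*, 00110*, 00111*, 01111*, 10001*, 10011*, 11101*, 11111*
[col 1] -1111, 0-111, 001-1, 0011-, 100-1, 111-1
Prime implicants: -1111, 0-111, 00000, 001-1, 0011-, 100-1, 111-1
PI chart (minterm → PIs covering it):
  0 | 00000  (sole → essential)
  5 | 001-1  (sole → essential)
  6 | 0011-  (sole → essential)
  7 | 0-111,001-1,0011-
  15 | -1111,0-111
  17 | 100-1  (sole → essential)
  19 | 100-1  (sole → essential)
  31 | -1111,111-1
Essential prime implicants: 00000, 001-1, 0011-, 100-1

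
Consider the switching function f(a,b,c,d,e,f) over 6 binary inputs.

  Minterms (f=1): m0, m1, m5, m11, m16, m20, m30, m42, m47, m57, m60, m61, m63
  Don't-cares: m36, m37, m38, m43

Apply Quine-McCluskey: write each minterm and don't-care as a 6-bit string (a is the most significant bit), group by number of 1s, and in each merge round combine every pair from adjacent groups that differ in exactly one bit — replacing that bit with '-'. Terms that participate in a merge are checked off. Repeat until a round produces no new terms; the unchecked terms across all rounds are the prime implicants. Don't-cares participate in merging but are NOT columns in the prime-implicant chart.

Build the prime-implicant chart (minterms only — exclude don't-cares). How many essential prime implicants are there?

6

Round 0: 000000✓ 000001✓ 000101✓ 001011✓ 010000✓ 010100✓ 011110 100100✓ 100101✓ 100110✓ 101010✓ 101011✓ 101111✓ 111001✓ 111100✓ 111101✓ 111111✓
Round 1: -00101 -01011 0-0000 000-01 00000- 010-00 1-1111 1001-0 10010- 101-11 10101- 111-01 1111-1 11110-
PIs = {-00101, -01011, 0-0000, 000-01, 00000-, 010-00, 011110, 1-1111, 1001-0, 10010-, 101-11, 10101-, 111-01, 1111-1, 11110-}
Coverage chart:
  m0: 0-0000,00000-
  m1: 000-01,00000-
  m5: -00101,000-01
  m11: -01011 ←essential
  m16: 0-0000,010-00
  m20: 010-00 ←essential
  m30: 011110 ←essential
  m42: 10101- ←essential
  m47: 1-1111,101-11
  m57: 111-01 ←essential
  m60: 11110- ←essential
  m61: 111-01,1111-1,11110-
  m63: 1-1111,1111-1
Essential: -01011, 010-00, 011110, 10101-, 111-01, 11110-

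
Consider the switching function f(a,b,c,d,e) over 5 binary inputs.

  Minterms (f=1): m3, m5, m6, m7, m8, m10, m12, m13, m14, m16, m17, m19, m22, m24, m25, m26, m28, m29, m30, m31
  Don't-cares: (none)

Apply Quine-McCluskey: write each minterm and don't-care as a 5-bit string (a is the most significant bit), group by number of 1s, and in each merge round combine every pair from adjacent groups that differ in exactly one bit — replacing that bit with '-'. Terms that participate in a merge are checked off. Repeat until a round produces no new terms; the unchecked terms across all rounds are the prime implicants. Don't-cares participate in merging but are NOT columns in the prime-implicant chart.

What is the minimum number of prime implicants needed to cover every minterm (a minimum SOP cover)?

7

Round 0: 00011✓ 00101✓ 00110✓ 00111✓ 01000✓ 01010✓ 01100✓ 01101✓ 01110✓ 10000✓ 10001✓ 10011✓ 10110✓ 11000✓ 11001✓ 11010✓ 11100✓ 11101✓ 11110✓ 11111✓
Round 1: -0011 -0110✓ -1000✓ -1010✓ -1100✓ -1101✓ -1110✓ 0-101 0-110✓ 00-11 001-1 0011- 01-00✓ 01-10✓ 010-0✓ 011-0✓ 0110-✓ 1-000✓ 1-001✓ 1-110✓ 100-1 1000-✓ 11-00✓ 11-01✓ 11-10✓ 110-0✓ 1100-✓ 111-0✓ 111-1✓ 1110-✓ 1111-✓
Round 2: --110 -1-00✓ -1-10✓ -10-0✓ -11-0✓ -110- 01--0✓ 1-00- 11--0✓ 11-0- 111--
Round 3: -1--0
PIs = {--110, -0011, -1--0, -110-, 0-101, 00-11, 001-1, 0011-, 1-00-, 100-1, 11-0-, 111--}
Coverage chart:
  m3: -0011,00-11
  m5: 0-101,001-1
  m6: --110,0011-
  m7: 00-11,001-1,0011-
  m8: -1--0 ←essential
  m10: -1--0 ←essential
  m12: -1--0,-110-
  m13: -110-,0-101
  m14: --110,-1--0
  m16: 1-00- ←essential
  m17: 1-00-,100-1
  m19: -0011,100-1
  m22: --110 ←essential
  m24: -1--0,1-00-,11-0-
  m25: 1-00-,11-0-
  m26: -1--0 ←essential
  m28: -1--0,-110-,11-0-,111--
  m29: -110-,11-0-,111--
  m30: --110,-1--0,111--
  m31: 111-- ←essential
Essential: --110, -1--0, 1-00-, 111--
Petrick residual → -0011, -110-, 001-1
Min cover (7 terms): cde' + b'c'de + be' + bcd' + a'b'ce + ac'd' + abc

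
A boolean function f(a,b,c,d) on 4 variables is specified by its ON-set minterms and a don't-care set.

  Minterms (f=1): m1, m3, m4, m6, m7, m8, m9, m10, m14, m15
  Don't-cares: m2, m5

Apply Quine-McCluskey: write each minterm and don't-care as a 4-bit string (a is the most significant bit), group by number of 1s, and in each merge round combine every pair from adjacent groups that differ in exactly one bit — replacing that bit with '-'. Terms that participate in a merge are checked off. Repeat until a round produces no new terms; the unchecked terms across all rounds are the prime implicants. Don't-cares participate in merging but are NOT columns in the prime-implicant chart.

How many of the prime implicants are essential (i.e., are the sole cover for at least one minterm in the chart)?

2

size-2^0 implicants → 0001(✓)  0010(✓)  0011(✓)  0100(✓)  0101(✓)  0110(✓)  0111(✓)  1000(✓)  1001(✓)  1010(✓)  1110(✓)  1111(✓)
size-2^1 implicants → -001  -010(✓)  -110(✓)  -111(✓)  0-01(✓)  0-10(✓)  0-11(✓)  00-1(✓)  001-(✓)  01-0(✓)  01-1(✓)  010-(✓)  011-(✓)  1-10(✓)  10-0  100-  111-(✓)
size-2^2 implicants → --10  -11-  0--1  0-1-  01--
Unchecked terms (primes): --10, -001, -11-, 0--1, 0-1-, 01--, 10-0, 100-
Minterm coverage:
  m1 ⊆ -001,0--1
  m3 ⊆ 0--1,0-1-
  m4 ⊆ 01-- [E]
  m6 ⊆ --10,-11-,0-1-,01--
  m7 ⊆ -11-,0--1,0-1-,01--
  m8 ⊆ 10-0,100-
  m9 ⊆ -001,100-
  m10 ⊆ --10,10-0
  m14 ⊆ --10,-11-
  m15 ⊆ -11- [E]
E = {-11-, 01--}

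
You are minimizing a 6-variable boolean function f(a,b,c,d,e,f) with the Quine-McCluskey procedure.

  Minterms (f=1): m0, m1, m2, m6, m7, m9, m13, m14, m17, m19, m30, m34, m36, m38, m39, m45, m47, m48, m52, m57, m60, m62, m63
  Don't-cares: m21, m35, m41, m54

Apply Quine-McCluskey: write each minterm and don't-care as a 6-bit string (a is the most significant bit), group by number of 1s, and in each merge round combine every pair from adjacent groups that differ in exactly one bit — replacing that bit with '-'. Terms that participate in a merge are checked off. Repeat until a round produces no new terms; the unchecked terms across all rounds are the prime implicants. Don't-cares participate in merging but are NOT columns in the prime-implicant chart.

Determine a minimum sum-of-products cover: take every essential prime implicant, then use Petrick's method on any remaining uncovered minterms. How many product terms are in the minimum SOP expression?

11

Round 0: 000000✓ 000001✓ 000010✓ 000110✓ 000111✓ 001001✓ 001101✓ 001110✓ 010001✓ 010011✓ 010101✓ 011110✓ 100010✓ 100011✓ 100100✓ 100110✓ 100111✓ 101001✓ 101101✓ 101111✓ 110000✓ 110100✓ 110110✓ 111001✓ 111100✓ 111110✓ 111111✓
Round 1: -00010✓ -00110✓ -00111✓ -01001✓ -01101✓ -11110 0-0001 0-1110 00-001 00-110 000-10✓ 0000-0 00000- 00011-✓ 001-01✓ 010-01 0100-1 1-0100✓ 1-0110✓ 1-1001 1-1111 10-111 100-10✓ 100-11✓ 10001-✓ 1001-0✓ 10011-✓ 101-01✓ 1011-1 11-100✓ 11-110✓ 110-00 1101-0✓ 1111-0✓ 11111-
Round 2: -00-10 -0011- -01-01 1-01-0 100-1- 11-1-0
PIs = {-00-10, -0011-, -01-01, -11110, 0-0001, 0-1110, 00-001, 00-110, 0000-0, 00000-, 010-01, 0100-1, 1-01-0, 1-1001, 1-1111, 10-111, 100-1-, 1011-1, 11-1-0, 110-00, 11111-}
Coverage chart:
  m0: 0000-0,00000-
  m1: 0-0001,00-001,00000-
  m2: -00-10,0000-0
  m6: -00-10,-0011-,00-110
  m7: -0011- ←essential
  m9: -01-01,00-001
  m13: -01-01 ←essential
  m14: 0-1110,00-110
  m17: 0-0001,010-01,0100-1
  m19: 0100-1 ←essential
  m30: -11110,0-1110
  m34: -00-10,100-1-
  m36: 1-01-0 ←essential
  m38: -00-10,-0011-,1-01-0,100-1-
  m39: -0011-,10-111,100-1-
  m45: -01-01,1011-1
  m47: 1-1111,10-111,1011-1
  m48: 110-00 ←essential
  m52: 1-01-0,11-1-0,110-00
  m57: 1-1001 ←essential
  m60: 11-1-0 ←essential
  m62: -11110,11-1-0,11111-
  m63: 1-1111,11111-
Essential: -0011-, -01-01, 0100-1, 1-01-0, 1-1001, 11-1-0, 110-00
Petrick residual → -00-10, 0-1110, 00000-, 1-1111
Min cover (11 terms): b'c'ef' + b'c'de + b'ce'f + a'cdef' + a'b'c'd'e' + a'bc'd'f + ac'df' + acd'e'f + acdef + abdf' + abc'e'f'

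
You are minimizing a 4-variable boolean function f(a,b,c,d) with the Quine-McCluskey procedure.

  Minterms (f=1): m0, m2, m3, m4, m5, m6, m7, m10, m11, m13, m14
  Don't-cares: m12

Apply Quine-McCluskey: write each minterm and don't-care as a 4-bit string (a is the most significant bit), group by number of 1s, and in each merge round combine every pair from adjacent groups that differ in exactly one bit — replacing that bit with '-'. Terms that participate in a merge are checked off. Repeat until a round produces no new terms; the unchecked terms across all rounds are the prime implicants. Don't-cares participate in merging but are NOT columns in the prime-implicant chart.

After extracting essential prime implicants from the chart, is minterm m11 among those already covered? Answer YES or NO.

YES

size-2^0 implicants → 0000(✓)  0010(✓)  0011(✓)  0100(✓)  0101(✓)  0110(✓)  0111(✓)  1010(✓)  1011(✓)  1100(✓)  1101(✓)  1110(✓)
size-2^1 implicants → -010(✓)  -011(✓)  -100(✓)  -101(✓)  -110(✓)  0-00(✓)  0-10(✓)  0-11(✓)  00-0(✓)  001-(✓)  01-0(✓)  01-1(✓)  010-(✓)  011-(✓)  1-10(✓)  101-(✓)  11-0(✓)  110-(✓)
size-2^2 implicants → --10  -01-  -1-0  -10-  0--0  0-1-  01--
Unchecked terms (primes): --10, -01-, -1-0, -10-, 0--0, 0-1-, 01--
Minterm coverage:
  m0 ⊆ 0--0 [E]
  m2 ⊆ --10,-01-,0--0,0-1-
  m3 ⊆ -01-,0-1-
  m4 ⊆ -1-0,-10-,0--0,01--
  m5 ⊆ -10-,01--
  m6 ⊆ --10,-1-0,0--0,0-1-,01--
  m7 ⊆ 0-1-,01--
  m10 ⊆ --10,-01-
  m11 ⊆ -01- [E]
  m13 ⊆ -10- [E]
  m14 ⊆ --10,-1-0
E = {-01-, -10-, 0--0}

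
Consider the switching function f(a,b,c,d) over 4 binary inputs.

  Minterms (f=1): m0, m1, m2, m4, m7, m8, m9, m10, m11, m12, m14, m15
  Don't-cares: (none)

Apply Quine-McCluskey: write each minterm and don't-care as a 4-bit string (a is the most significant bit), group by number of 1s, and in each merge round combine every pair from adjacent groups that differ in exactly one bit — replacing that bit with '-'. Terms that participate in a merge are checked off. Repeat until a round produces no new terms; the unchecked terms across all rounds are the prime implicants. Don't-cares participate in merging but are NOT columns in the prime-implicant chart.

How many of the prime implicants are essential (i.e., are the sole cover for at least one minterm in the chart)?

4

Round 0: 0000✓ 0001✓ 0010✓ 0100✓ 0111✓ 1000✓ 1001✓ 1010✓ 1011✓ 1100✓ 1110✓ 1111✓
Round 1: -000✓ -001✓ -010✓ -100✓ -111 0-00✓ 00-0✓ 000-✓ 1-00✓ 1-10✓ 1-11✓ 10-0✓ 10-1✓ 100-✓ 101-✓ 11-0✓ 111-✓
Round 2: --00 -0-0 -00- 1--0 1-1- 10--
PIs = {--00, -0-0, -00-, -111, 1--0, 1-1-, 10--}
Coverage chart:
  m0: --00,-0-0,-00-
  m1: -00- ←essential
  m2: -0-0 ←essential
  m4: --00 ←essential
  m7: -111 ←essential
  m8: --00,-0-0,-00-,1--0,10--
  m9: -00-,10--
  m10: -0-0,1--0,1-1-,10--
  m11: 1-1-,10--
  m12: --00,1--0
  m14: 1--0,1-1-
  m15: -111,1-1-
Essential: --00, -0-0, -00-, -111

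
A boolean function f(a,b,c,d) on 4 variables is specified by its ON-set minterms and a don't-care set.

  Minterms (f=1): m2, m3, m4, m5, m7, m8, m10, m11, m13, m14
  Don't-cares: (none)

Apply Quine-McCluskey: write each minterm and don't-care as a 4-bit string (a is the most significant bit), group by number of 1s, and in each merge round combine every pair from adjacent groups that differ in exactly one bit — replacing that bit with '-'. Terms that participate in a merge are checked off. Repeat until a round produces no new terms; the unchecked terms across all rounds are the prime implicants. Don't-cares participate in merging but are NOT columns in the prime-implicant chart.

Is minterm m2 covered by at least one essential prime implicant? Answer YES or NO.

Round 0: 0010✓ 0011✓ 0100✓ 0101✓ 0111✓ 1000✓ 1010✓ 1011✓ 1101✓ 1110✓
Round 1: -010✓ -011✓ -101 0-11 001-✓ 01-1 010- 1-10 10-0 101-✓
Round 2: -01-
PIs = {-01-, -101, 0-11, 01-1, 010-, 1-10, 10-0}
Coverage chart:
  m2: -01- ←essential
  m3: -01-,0-11
  m4: 010- ←essential
  m5: -101,01-1,010-
  m7: 0-11,01-1
  m8: 10-0 ←essential
  m10: -01-,1-10,10-0
  m11: -01- ←essential
  m13: -101 ←essential
  m14: 1-10 ←essential
Essential: -01-, -101, 010-, 1-10, 10-0

YES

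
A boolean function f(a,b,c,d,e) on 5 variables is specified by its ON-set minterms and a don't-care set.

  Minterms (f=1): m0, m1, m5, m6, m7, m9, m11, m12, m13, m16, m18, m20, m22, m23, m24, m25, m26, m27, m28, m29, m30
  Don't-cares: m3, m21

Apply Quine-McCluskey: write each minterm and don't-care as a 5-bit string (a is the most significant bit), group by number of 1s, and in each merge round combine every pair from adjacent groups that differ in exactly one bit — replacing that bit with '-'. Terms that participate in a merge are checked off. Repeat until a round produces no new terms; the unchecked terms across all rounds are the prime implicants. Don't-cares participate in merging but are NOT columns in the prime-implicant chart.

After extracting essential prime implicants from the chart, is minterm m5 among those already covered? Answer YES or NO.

NO

size-2^0 implicants → 00000(✓)  00001(✓)  00011(✓)  00101(✓)  00110(✓)  00111(✓)  01001(✓)  01011(✓)  01100(✓)  01101(✓)  10000(✓)  10010(✓)  10100(✓)  10101(✓)  10110(✓)  10111(✓)  11000(✓)  11001(✓)  11010(✓)  11011(✓)  11100(✓)  11101(✓)  11110(✓)
size-2^1 implicants → -0000  -0101(✓)  -0110(✓)  -0111(✓)  -1001(✓)  -1011(✓)  -1100(✓)  -1101(✓)  0-001(✓)  0-011(✓)  0-101(✓)  00-01(✓)  00-11(✓)  000-1(✓)  0000-  001-1(✓)  0011-(✓)  01-01(✓)  010-1(✓)  0110-(✓)  1-000(✓)  1-010(✓)  1-100(✓)  1-101(✓)  1-110(✓)  10-00(✓)  10-10(✓)  100-0(✓)  101-0(✓)  101-1(✓)  1010-(✓)  1011-(✓)  11-00(✓)  11-01(✓)  11-10(✓)  110-0(✓)  110-1(✓)  1100-(✓)  1101-(✓)  111-0(✓)  1110-(✓)
size-2^2 implicants → --101  -01-1  -011-  -1-01  -10-1  -110-  0--01  0-0-1  00--1  1--00(✓)  1--10(✓)  1-0-0(✓)  1-1-0(✓)  1-10-  10--0(✓)  101--  11--0(✓)  11-0-  110--
size-2^3 implicants → 1---0
Unchecked terms (primes): --101, -0000, -01-1, -011-, -1-01, -10-1, -110-, 0--01, 0-0-1, 00--1, 0000-, 1---0, 1-10-, 101--, 11-0-, 110--
Minterm coverage:
  m0 ⊆ -0000,0000-
  m1 ⊆ 0--01,0-0-1,00--1,0000-
  m5 ⊆ --101,-01-1,0--01,00--1
  m6 ⊆ -011- [E]
  m7 ⊆ -01-1,-011-,00--1
  m9 ⊆ -1-01,-10-1,0--01,0-0-1
  m11 ⊆ -10-1,0-0-1
  m12 ⊆ -110- [E]
  m13 ⊆ --101,-1-01,-110-,0--01
  m16 ⊆ -0000,1---0
  m18 ⊆ 1---0 [E]
  m20 ⊆ 1---0,1-10-,101--
  m22 ⊆ -011-,1---0,101--
  m23 ⊆ -01-1,-011-,101--
  m24 ⊆ 1---0,11-0-,110--
  m25 ⊆ -1-01,-10-1,11-0-,110--
  m26 ⊆ 1---0,110--
  m27 ⊆ -10-1,110--
  m28 ⊆ -110-,1---0,1-10-,11-0-
  m29 ⊆ --101,-1-01,-110-,1-10-,11-0-
  m30 ⊆ 1---0 [E]
E = {-011-, -110-, 1---0}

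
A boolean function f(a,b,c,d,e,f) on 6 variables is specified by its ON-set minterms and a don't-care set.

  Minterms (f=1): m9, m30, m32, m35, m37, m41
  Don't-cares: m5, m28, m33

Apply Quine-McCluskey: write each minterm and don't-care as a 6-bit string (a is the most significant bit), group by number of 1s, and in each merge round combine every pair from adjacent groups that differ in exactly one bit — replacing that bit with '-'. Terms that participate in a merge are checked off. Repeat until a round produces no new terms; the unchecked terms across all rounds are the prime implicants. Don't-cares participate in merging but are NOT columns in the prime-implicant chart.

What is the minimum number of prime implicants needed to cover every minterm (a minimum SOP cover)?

Round 0: 000101✓ 001001✓ 011100✓ 011110✓ 100000✓ 100001✓ 100011✓ 100101✓ 101001✓
Round 1: -00101 -01001 0111-0 10-001 100-01 1000-1 10000-
PIs = {-00101, -01001, 0111-0, 10-001, 100-01, 1000-1, 10000-}
Coverage chart:
  m9: -01001 ←essential
  m30: 0111-0 ←essential
  m32: 10000- ←essential
  m35: 1000-1 ←essential
  m37: -00101,100-01
  m41: -01001,10-001
Essential: -01001, 0111-0, 1000-1, 10000-
Petrick residual → -00101
Min cover (5 terms): b'c'de'f + b'cd'e'f + a'bcdf' + ab'c'd'f + ab'c'd'e'

5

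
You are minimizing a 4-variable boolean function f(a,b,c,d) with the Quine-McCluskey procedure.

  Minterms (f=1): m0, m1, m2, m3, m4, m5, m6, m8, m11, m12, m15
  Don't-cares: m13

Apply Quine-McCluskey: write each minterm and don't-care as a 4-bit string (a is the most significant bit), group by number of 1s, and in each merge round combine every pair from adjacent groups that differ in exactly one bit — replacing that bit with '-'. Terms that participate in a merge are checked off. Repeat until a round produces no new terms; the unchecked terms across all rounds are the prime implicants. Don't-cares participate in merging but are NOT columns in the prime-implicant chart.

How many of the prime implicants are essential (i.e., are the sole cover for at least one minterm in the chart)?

2

Round 0: 0000✓ 0001✓ 0010✓ 0011✓ 0100✓ 0101✓ 0110✓ 1000✓ 1011✓ 1100✓ 1101✓ 1111✓
Round 1: -000✓ -011 -100✓ -101✓ 0-00✓ 0-01✓ 0-10✓ 00-0✓ 00-1✓ 000-✓ 001-✓ 01-0✓ 010-✓ 1-00✓ 1-11 11-1 110-✓
Round 2: --00 -10- 0--0 0-0- 00--
PIs = {--00, -011, -10-, 0--0, 0-0-, 00--, 1-11, 11-1}
Coverage chart:
  m0: --00,0--0,0-0-,00--
  m1: 0-0-,00--
  m2: 0--0,00--
  m3: -011,00--
  m4: --00,-10-,0--0,0-0-
  m5: -10-,0-0-
  m6: 0--0 ←essential
  m8: --00 ←essential
  m11: -011,1-11
  m12: --00,-10-
  m15: 1-11,11-1
Essential: --00, 0--0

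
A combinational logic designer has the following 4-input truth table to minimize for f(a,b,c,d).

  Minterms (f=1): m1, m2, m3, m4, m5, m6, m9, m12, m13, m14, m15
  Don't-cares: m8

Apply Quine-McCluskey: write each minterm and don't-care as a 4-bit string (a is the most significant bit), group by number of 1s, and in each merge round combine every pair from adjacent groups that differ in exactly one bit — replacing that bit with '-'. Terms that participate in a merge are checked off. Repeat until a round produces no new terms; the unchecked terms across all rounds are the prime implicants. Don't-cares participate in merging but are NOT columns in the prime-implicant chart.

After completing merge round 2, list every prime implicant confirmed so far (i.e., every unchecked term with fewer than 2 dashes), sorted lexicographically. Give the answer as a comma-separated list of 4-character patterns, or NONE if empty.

[col 0] 0001*, 0010*, 0011*, 0100*, 0101*, 0110*, 1000*, 1001*, 1100*, 1101*, 1110*, 1111*
[col 1] -001*, -100*, -101*, -110*, 0-01*, 0-10, 00-1, 001-, 01-0*, 010-*, 1-00*, 1-01*, 100-*, 11-0*, 11-1*, 110-*, 111-*
[col 2] --01, -1-0, -10-, 1-0-, 11--
Prime implicants: --01, -1-0, -10-, 0-10, 00-1, 001-, 1-0-, 11--

0-10, 00-1, 001-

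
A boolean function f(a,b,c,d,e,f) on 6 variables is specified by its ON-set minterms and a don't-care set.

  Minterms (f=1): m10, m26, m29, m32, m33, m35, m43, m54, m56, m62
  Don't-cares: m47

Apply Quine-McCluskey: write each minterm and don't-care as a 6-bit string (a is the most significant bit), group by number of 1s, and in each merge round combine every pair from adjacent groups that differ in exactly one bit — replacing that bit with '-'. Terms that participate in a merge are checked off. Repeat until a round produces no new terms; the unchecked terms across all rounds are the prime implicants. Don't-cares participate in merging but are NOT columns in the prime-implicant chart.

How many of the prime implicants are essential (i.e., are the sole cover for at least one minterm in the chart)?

5

size-2^0 implicants → 001010(✓)  011010(✓)  011101  100000(✓)  100001(✓)  100011(✓)  101011(✓)  101111(✓)  110110(✓)  111000  111110(✓)
size-2^1 implicants → 0-1010  10-011  1000-1  10000-  101-11  11-110
Unchecked terms (primes): 0-1010, 011101, 10-011, 1000-1, 10000-, 101-11, 11-110, 111000
Minterm coverage:
  m10 ⊆ 0-1010 [E]
  m26 ⊆ 0-1010 [E]
  m29 ⊆ 011101 [E]
  m32 ⊆ 10000- [E]
  m33 ⊆ 1000-1,10000-
  m35 ⊆ 10-011,1000-1
  m43 ⊆ 10-011,101-11
  m54 ⊆ 11-110 [E]
  m56 ⊆ 111000 [E]
  m62 ⊆ 11-110 [E]
E = {0-1010, 011101, 10000-, 11-110, 111000}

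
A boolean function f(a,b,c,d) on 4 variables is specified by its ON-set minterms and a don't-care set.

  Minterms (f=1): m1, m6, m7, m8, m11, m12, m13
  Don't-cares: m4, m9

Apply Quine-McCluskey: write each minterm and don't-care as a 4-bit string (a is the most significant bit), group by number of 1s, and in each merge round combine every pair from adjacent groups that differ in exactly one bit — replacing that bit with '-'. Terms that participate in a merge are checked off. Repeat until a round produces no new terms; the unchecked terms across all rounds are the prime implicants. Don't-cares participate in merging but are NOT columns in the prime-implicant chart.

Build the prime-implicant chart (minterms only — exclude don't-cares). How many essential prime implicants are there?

Round 0: 0001✓ 0100✓ 0110✓ 0111✓ 1000✓ 1001✓ 1011✓ 1100✓ 1101✓
Round 1: -001 -100 01-0 011- 1-00✓ 1-01✓ 10-1 100-✓ 110-✓
Round 2: 1-0-
PIs = {-001, -100, 01-0, 011-, 1-0-, 10-1}
Coverage chart:
  m1: -001 ←essential
  m6: 01-0,011-
  m7: 011- ←essential
  m8: 1-0- ←essential
  m11: 10-1 ←essential
  m12: -100,1-0-
  m13: 1-0- ←essential
Essential: -001, 011-, 1-0-, 10-1

4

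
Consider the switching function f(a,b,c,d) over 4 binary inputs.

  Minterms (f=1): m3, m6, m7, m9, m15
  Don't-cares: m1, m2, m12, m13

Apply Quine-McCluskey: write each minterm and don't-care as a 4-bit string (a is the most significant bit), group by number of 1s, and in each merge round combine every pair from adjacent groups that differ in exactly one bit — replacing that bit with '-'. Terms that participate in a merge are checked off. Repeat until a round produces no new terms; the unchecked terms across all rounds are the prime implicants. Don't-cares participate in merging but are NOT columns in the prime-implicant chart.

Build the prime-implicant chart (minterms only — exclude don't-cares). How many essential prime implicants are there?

1

size-2^0 implicants → 0001(✓)  0010(✓)  0011(✓)  0110(✓)  0111(✓)  1001(✓)  1100(✓)  1101(✓)  1111(✓)
size-2^1 implicants → -001  -111  0-10(✓)  0-11(✓)  00-1  001-(✓)  011-(✓)  1-01  11-1  110-
size-2^2 implicants → 0-1-
Unchecked terms (primes): -001, -111, 0-1-, 00-1, 1-01, 11-1, 110-
Minterm coverage:
  m3 ⊆ 0-1-,00-1
  m6 ⊆ 0-1- [E]
  m7 ⊆ -111,0-1-
  m9 ⊆ -001,1-01
  m15 ⊆ -111,11-1
E = {0-1-}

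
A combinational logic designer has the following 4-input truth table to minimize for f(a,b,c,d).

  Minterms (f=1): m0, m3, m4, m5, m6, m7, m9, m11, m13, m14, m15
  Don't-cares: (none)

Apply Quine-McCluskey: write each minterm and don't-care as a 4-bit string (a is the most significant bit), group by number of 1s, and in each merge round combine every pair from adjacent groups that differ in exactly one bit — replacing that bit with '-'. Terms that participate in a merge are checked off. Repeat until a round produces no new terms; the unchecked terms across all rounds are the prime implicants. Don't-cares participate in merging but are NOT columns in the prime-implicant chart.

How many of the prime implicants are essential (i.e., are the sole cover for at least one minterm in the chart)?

4

[col 0] 0000*, 0011*, 0100*, 0101*, 0110*, 0111*, 1001*, 1011*, 1101*, 1110*, 1111*
[col 1] -011*, -101*, -110*, -111*, 0-00, 0-11*, 01-0*, 01-1*, 010-*, 011-*, 1-01*, 1-11*, 10-1*, 11-1*, 111-*
[col 2] --11, -1-1, -11-, 01--, 1--1
Prime implicants: --11, -1-1, -11-, 0-00, 01--, 1--1
PI chart (minterm → PIs covering it):
  0 | 0-00  (sole → essential)
  3 | --11  (sole → essential)
  4 | 0-00,01--
  5 | -1-1,01--
  6 | -11-,01--
  7 | --11,-1-1,-11-,01--
  9 | 1--1  (sole → essential)
  11 | --11,1--1
  13 | -1-1,1--1
  14 | -11-  (sole → essential)
  15 | --11,-1-1,-11-,1--1
Essential prime implicants: --11, -11-, 0-00, 1--1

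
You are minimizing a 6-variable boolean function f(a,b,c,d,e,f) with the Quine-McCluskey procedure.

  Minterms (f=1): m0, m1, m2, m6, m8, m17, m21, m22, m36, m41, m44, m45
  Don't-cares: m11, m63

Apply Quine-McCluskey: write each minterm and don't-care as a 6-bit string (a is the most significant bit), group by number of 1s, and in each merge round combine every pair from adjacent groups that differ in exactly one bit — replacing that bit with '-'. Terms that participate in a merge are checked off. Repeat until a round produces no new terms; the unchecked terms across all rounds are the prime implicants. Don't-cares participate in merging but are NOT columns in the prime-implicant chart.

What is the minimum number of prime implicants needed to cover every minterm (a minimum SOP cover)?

[col 0] 000000*, 000001*, 000010*, 000110*, 001000*, 001011, 010001*, 010101*, 010110*, 100100*, 101001*, 101100*, 101101*, 111111
[col 1] 0-0001, 0-0110, 00-000, 000-10, 0000-0, 00000-, 010-01, 10-100, 101-01, 10110-
Prime implicants: 0-0001, 0-0110, 00-000, 000-10, 0000-0, 00000-, 001011, 010-01, 10-100, 101-01, 10110-, 111111
PI chart (minterm → PIs covering it):
  0 | 00-000,0000-0,00000-
  1 | 0-0001,00000-
  2 | 000-10,0000-0
  6 | 0-0110,000-10
  8 | 00-000  (sole → essential)
  17 | 0-0001,010-01
  21 | 010-01  (sole → essential)
  22 | 0-0110  (sole → essential)
  36 | 10-100  (sole → essential)
  41 | 101-01  (sole → essential)
  44 | 10-100,10110-
  45 | 101-01,10110-
Essential prime implicants: 0-0110, 00-000, 010-01, 10-100, 101-01
Petrick residual → 0-0001, 000-10
Minimum SOP uses 7 PIs: a'c'd'e'f + a'c'def' + a'b'd'e'f' + a'b'c'ef' + a'bc'e'f + ab'de'f' + ab'ce'f

7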